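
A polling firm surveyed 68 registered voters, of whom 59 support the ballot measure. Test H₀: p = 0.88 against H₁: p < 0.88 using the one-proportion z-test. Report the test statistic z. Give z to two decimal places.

With x = 59 successes in n = 68, p̂ = 0.86765.
SE₀ = √(0.88·0.12/68) = 0.039407.
Test statistic: z = -0.01235/0.039407 = -0.31.

z = -0.31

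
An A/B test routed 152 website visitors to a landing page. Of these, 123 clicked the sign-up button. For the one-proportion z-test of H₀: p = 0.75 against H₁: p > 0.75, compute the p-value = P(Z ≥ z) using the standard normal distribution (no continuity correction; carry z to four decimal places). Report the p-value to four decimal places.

p-value = 0.0459

p̂ = 123/152 = 0.80921.
SE₀ = √(0.75·0.25/152) = 0.035122.
Test statistic (full precision, shown to 4 dp): z = (123/152 − 0.75)/SE₀ ≈ 1.6859.
p-value = P(Z ≥ z) with z = 1.6859 → 0.0459.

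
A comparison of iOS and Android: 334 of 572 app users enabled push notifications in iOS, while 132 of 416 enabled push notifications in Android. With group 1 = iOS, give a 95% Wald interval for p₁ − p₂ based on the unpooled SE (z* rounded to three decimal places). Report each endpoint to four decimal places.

(0.2063, 0.3269)

p̂₁ = 0.58392, p̂₂ = 0.31731, so the observed difference is 0.26661.
Unpooled SE = √(p̂₁(1−p̂₁)/n₁ + p̂₂(1−p̂₂)/n₂) = √(0.000424752 + 0.000520730) = 0.030749.
z* = 1.960 at the 95% level. Margin of error = 0.06027.
Interval: 0.26661 ± 0.06027 → (0.2063, 0.3269).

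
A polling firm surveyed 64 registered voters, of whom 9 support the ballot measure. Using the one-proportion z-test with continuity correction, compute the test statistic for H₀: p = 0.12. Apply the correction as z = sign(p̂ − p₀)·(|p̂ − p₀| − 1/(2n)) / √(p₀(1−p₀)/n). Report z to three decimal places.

The sample proportion is 9/64 = 0.14062. p̂ − p₀ = 0.020625.
Continuity correction 1/(2n) = 1/128 = 0.007812.
Corrected numerator: |0.020625| − 0.007812 = 0.012813.
SE₀ = √(0.12·0.88/64) = 0.040620.
z = +0.012813/0.040620 = 0.315.

z = 0.315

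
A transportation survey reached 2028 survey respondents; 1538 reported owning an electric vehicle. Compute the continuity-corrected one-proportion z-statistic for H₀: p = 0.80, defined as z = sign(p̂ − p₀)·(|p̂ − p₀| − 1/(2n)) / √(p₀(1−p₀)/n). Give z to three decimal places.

With x = 1538 successes in n = 2028, p̂ = 0.75838. p̂ − p₀ = -0.041617.
Continuity correction 1/(2n) = 1/4056 = 0.000247.
Corrected numerator: |-0.041617| − 0.000247 = 0.041370.
SE₀ = √(0.80·0.20/2028) = 0.008882.
z = (−)0.041370/0.008882 = -4.658.

z = -4.658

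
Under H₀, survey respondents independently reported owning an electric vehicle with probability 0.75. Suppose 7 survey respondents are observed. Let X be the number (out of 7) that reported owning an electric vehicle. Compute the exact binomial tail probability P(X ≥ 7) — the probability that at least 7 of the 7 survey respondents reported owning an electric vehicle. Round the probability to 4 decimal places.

P = 0.1335

X is binomial with n = 7 and p = 0.75.
P(X ≥ 7) = C(7,7)·0.75^7·0.25^0.
= 0.133484 = 0.1335.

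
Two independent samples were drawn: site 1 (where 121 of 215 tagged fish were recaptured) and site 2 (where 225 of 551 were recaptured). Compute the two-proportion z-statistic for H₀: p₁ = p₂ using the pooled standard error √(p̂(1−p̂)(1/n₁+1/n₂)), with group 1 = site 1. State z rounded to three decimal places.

z = 3.859

p̂₁ = 121/215 = 0.56279, p̂₂ = 225/551 = 0.40835.
Pooling: p̂ = 346/766 = 0.45170.
SE = √[p̂(1−p̂)(1/n₁+1/n₂)] = √[0.45170·0.54830·(1/215+1/551)] ≈ 0.040018.
z = 0.15444/0.040018 = 3.859.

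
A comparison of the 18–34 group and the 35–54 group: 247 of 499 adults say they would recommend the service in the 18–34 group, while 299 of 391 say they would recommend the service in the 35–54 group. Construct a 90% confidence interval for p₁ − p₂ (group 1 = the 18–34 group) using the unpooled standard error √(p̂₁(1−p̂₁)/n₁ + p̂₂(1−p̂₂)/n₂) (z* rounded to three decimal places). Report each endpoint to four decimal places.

(-0.3207, -0.2187)

p̂₁ = 247/499 = 0.49499, p̂₂ = 299/391 = 0.76471; p̂₁ − p̂₂ = -0.26972.
Unpooled SE = √(p̂₁(1−p̂₁)/n₁ + p̂₂(1−p̂₂)/n₂) = √(0.000500952 + 0.000460181) = 0.031002.
For 90% confidence, z* = 1.645. Margin = 1.645·0.031002 = 0.05100.
Interval: -0.26972 ± 0.05100 → (-0.3207, -0.2187).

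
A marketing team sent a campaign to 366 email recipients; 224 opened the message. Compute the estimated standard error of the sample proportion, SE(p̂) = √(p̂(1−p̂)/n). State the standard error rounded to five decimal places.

p̂ = 224/366 = 0.61202.
p̂(1−p̂) = 0.61202·0.38798 = 0.237452.
SE = √(0.237452/366) = √0.000648776 = 0.02547.

SE = 0.02547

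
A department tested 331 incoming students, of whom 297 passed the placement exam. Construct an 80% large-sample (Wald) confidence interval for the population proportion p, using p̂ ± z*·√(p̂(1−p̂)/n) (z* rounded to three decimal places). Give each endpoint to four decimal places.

Sample proportion p̂ = 297/331 = 0.89728.
SE(p̂) = √(0.89728·0.10272/331) = 0.016687.
For 80% confidence, z* = 1.282.
Margin = 1.282·0.016687 = 0.02139.
Interval: 0.89728 ± 0.02139 → (0.8759, 0.9187).

(0.8759, 0.9187)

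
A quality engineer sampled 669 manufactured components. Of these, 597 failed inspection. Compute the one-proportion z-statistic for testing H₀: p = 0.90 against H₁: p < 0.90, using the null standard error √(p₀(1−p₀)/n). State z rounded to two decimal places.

With x = 597 successes in n = 669, p̂ = 0.89238.
Null standard error: √(0.90·0.10/669) = √0.000134529 = 0.011599.
z = (0.89238 − 0.90)/0.011599 = -0.00762/0.011599 = -0.66.

z = -0.66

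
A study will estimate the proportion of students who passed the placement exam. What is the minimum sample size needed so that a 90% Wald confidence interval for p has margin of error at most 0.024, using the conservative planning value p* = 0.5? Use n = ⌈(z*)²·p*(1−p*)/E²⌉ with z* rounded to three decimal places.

n = 1175

For 90% confidence, z* = 1.645.
p*(1−p*) = 0.2500.
Required n before rounding: 2.706025 × 0.2500 / 0.024² = 1174.490.
Rounding up, n = 1175.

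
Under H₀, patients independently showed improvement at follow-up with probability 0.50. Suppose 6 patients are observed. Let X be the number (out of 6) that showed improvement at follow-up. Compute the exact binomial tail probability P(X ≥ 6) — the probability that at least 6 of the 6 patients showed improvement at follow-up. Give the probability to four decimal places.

P = 0.0156

X ~ Binomial(n=6, p=0.50).
P(X ≥ 6) = C(6,6)·0.50^6·0.50^0.
= 0.015625 = 0.0156.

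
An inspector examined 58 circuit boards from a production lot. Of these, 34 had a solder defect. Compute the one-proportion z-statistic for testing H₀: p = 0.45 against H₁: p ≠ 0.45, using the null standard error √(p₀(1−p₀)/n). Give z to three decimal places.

The sample proportion is 34/58 = 0.58621.
SE₀ = √(0.45·0.55/58) = 0.065324.
z = (0.58621 − 0.45)/0.065324 = 0.13621/0.065324 = 2.085.

z = 2.085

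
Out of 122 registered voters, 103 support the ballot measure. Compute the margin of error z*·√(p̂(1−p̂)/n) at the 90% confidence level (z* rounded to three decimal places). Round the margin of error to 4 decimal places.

ME = 0.0540

With x = 103 successes in n = 122, p̂ = 0.84426.
Standard error of p̂: √(0.131483/122) = √0.001077733 = 0.032829.
The 90% critical value is z* = 1.645.
Margin of error = z*·SE = 1.645 × 0.032829 = 0.0540.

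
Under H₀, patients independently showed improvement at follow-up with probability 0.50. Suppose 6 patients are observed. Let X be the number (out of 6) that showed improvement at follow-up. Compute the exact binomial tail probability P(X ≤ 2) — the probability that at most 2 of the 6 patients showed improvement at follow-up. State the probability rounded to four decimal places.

X is binomial with n = 6 and p = 0.50.
P(X ≤ 2) = C(6,0)·0.50^0·0.50^6 + C(6,1)·0.50^1·0.50^5 + C(6,2)·0.50^2·0.50^4.
= 0.015625 + 0.093750 + 0.234375 = 0.3438.

P = 0.3438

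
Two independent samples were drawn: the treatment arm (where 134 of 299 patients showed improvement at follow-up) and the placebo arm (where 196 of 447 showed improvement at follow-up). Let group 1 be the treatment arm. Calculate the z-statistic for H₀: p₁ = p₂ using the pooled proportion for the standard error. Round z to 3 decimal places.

Sample proportions: p̂₁ = 134/299 = 0.44816 and p̂₂ = 196/447 = 0.43848.
Pooled p̂ = (134+196)/(299+447) = 330/746 = 0.44236.
Pooled SE = √[0.2466775·0.00558162] ≈ 0.037106.
z = (p̂₁ − p̂₂)/SE = (0.44816 − 0.43848)/0.037106 = 0.00968/0.037106 = 0.261.

z = 0.261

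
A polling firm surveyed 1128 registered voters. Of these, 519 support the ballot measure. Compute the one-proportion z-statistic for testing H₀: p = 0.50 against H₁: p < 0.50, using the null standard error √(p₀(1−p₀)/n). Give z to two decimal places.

The sample proportion is 519/1128 = 0.46011.
Null standard error: √(0.50·0.50/1128) = √0.000221631 = 0.014887.
Test statistic: z = -0.03989/0.014887 = -2.68.

z = -2.68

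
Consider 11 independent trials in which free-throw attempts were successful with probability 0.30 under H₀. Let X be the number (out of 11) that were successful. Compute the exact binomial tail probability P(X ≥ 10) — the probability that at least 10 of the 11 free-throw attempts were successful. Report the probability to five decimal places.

X is binomial with n = 11 and p = 0.30.
P(X ≥ 10) = C(11,10)·0.30^10·0.70^1 + C(11,11)·0.30^11·0.70^0.
= 0.000045 + 0.000002 = 0.00005.

P = 0.00005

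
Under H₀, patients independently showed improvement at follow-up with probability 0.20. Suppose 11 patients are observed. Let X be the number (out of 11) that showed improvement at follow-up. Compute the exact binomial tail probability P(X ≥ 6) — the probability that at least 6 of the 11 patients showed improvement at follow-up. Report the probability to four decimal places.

X ~ Binomial(n=11, p=0.20).
P(X ≥ 6) = Σ_{j=6}^{11} C(11,j)·0.20^j·0.80^{11−j}.
= 0.009689 + 0.001730 + 0.000216 + 0.000018 + 0.000001 + 0.000000 = 0.0117.

P = 0.0117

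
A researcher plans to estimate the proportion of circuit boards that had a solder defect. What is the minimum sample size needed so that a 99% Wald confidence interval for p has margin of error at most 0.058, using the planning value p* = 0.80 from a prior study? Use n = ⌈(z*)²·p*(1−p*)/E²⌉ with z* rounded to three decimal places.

z* = 2.576 at the 99% level.
p*(1−p*) = 0.80·0.20 = 0.1600.
Required n before rounding: 6.635776 × 0.1600 / 0.058² = 315.614.
⌈315.614⌉ = 316.

n = 316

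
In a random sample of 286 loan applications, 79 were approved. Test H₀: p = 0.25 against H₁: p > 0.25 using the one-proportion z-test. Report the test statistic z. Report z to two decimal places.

p̂ = 79/286 = 0.27622.
Under H₀, SE = √(p₀(1−p₀)/n) = √(0.25·0.75/286) = √0.000655594 = 0.025605.
z = (p̂ − p₀)/SE = (0.27622 − 0.25)/0.025605 = 1.02.

z = 1.02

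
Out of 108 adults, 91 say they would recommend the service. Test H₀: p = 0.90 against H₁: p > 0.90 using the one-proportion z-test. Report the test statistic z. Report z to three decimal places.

z = -1.989

With x = 91 successes in n = 108, p̂ = 0.84259.
Null standard error: √(0.90·0.10/108) = √0.000833333 = 0.028868.
z = (p̂ − p₀)/SE = (0.84259 − 0.90)/0.028868 = -1.989.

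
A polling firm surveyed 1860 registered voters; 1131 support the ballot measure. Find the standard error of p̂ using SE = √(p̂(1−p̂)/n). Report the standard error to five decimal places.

Sample proportion p̂ = 1131/1860 = 0.60806.
p̂(1−p̂) = 0.238323.
SE = √(0.238323/1860) = √0.000128131 = 0.01132.

SE = 0.01132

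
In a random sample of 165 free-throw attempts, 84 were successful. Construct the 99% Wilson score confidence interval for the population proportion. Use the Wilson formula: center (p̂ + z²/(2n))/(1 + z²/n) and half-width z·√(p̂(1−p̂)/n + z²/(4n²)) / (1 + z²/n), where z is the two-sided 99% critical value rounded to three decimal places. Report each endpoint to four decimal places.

Here p̂ = 84/165 = 0.50909 and z = 2.576 (z² = 6.635776).
1 + z²/n = 1.040217.
Adjusted center: (0.50909 + z²/(2n))/1.040217 = 0.50874.
Radicand: p̂(1−p̂)/n + z²/(4n²) = 0.001514651 + 0.000060935 = 0.001575586.
Half-width = 2.576·√0.001575586/1.040217 = 0.09830.
CI: 0.50874 ± 0.09830 = (0.4104, 0.6070).

(0.4104, 0.6070)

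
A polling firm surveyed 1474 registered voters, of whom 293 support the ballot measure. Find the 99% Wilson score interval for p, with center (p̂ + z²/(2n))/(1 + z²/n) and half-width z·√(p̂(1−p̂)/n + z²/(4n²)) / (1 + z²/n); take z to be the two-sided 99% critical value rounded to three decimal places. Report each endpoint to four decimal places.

(0.1734, 0.2269)

p̂ = 293/1474 = 0.19878; z = 2.576, so z² = 6.635776.
1 + z²/n = 1.004502.
Center = (0.19878 + 0.002251)/1.004502 = 0.20013.
Radicand: p̂(1−p̂)/n + z²/(4n²) = 0.000108050 + 0.000000764 = 0.000108814.
Half-width = z·√(radicand)/denom = 2.576·0.010431/1.004502 = 0.02675.
So the interval runs from 0.1734 to 0.2269.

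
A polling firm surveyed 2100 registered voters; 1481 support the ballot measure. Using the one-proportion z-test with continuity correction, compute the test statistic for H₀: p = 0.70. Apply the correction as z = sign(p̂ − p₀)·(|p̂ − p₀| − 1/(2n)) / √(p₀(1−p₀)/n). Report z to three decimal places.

z = 0.500

p̂ = 1481/2100 = 0.70524. p̂ − p₀ = 0.005238.
1/(2n) = 0.000238.
Corrected numerator: |0.005238| − 0.000238 = 0.005000.
Under H₀, SE = √(p₀(1−p₀)/n) = √(0.70·0.30/2100) = √0.000100000 = 0.010000.
z = (+)0.005000/0.010000 = 0.500.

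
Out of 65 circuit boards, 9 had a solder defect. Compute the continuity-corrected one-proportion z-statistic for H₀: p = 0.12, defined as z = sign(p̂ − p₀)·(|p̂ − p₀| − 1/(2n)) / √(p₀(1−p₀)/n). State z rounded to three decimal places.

Sample proportion p̂ = 9/65 = 0.13846. p̂ − p₀ = 0.018462.
Continuity correction 1/(2n) = 1/130 = 0.007692.
Corrected numerator: |0.018462| − 0.007692 = 0.010770.
Null standard error: √(0.12·0.88/65) = √0.001624615 = 0.040307.
z = (+)0.010770/0.040307 = 0.267.

z = 0.267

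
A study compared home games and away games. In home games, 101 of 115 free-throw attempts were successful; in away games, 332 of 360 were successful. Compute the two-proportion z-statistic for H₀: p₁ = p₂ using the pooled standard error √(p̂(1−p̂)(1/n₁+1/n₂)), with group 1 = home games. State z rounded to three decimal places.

z = -1.446

Sample proportions: p̂₁ = 101/115 = 0.87826 and p̂₂ = 332/360 = 0.92222.
Pooled p̂ = (101+332)/(115+360) = 433/475 = 0.91158.
SE = √[p̂(1−p̂)(1/n₁+1/n₂)] = √[0.91158·0.08842·(1/115+1/360)] ≈ 0.030410.
z = (p̂₁ − p̂₂)/SE = (0.87826 − 0.92222)/0.030410 = -0.04396/0.030410 = -1.446.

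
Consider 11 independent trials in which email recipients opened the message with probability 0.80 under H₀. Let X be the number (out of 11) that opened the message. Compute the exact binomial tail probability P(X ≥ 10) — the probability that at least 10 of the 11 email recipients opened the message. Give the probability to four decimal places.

X ~ Binomial(n=11, p=0.80).
P(X ≥ 10) = C(11,10)·0.80^10·0.20^1 + C(11,11)·0.80^11·0.20^0.
= 0.236223 + 0.085899 = 0.3221.

P = 0.3221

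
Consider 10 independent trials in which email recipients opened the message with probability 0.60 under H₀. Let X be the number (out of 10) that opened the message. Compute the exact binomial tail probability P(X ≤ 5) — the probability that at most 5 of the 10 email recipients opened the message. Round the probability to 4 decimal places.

P = 0.3669

X ~ Binomial(n=10, p=0.60).
P(X ≤ 5) = Σ_{j=0}^{5} C(10,j)·0.60^j·0.40^{10−j}.
= 0.000105 + 0.001573 + 0.010617 + 0.042467 + 0.111477 + 0.200658 = 0.3669.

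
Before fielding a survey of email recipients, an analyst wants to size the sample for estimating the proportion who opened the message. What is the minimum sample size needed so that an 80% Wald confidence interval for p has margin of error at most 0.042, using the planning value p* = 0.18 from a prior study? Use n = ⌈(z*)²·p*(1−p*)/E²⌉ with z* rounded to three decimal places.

n = 138

The 80% critical value is z* = 1.282.
p*(1−p*) = 0.18·0.82 = 0.1476.
Required n before rounding: 1.643524 × 0.1476 / 0.042² = 137.519.
⌈137.519⌉ = 138.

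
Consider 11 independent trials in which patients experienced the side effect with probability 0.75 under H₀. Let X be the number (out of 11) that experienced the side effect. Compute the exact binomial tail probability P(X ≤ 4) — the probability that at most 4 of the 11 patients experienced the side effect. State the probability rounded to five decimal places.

P = 0.00756

X ~ Binomial(n=11, p=0.75).
P(X ≤ 4) = Σ_{j=0}^{4} C(11,j)·0.75^j·0.25^{11−j}.
= 0.000000 + 0.000008 + 0.000118 + 0.001062 + 0.006373 = 0.00756.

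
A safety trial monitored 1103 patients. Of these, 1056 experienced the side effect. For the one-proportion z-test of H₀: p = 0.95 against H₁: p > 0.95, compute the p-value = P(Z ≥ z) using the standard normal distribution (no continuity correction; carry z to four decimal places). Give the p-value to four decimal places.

Sample proportion p̂ = 1056/1103 = 0.95739.
Null standard error: √(0.95·0.05/1103) = √0.000043064 = 0.006562.
Test statistic (full precision, shown to 4 dp): z = (1056/1103 − 0.95)/SE₀ ≈ 1.1260.
From the standard normal, P(Z ≥ z) = 0.1301.

p-value = 0.1301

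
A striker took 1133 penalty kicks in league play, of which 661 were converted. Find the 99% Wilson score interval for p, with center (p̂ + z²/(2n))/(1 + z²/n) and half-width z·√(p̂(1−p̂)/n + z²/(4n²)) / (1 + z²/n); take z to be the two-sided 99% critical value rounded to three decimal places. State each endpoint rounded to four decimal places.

(0.5453, 0.6205)

p̂ = 661/1133 = 0.58341; z = 2.576, so z² = 6.635776.
Denominator 1 + z²/n = 1 + 6.635776/1133 = 1.005857.
Center = (0.58341 + 0.002928)/1.005857 = 0.58292.
Radicand: p̂(1−p̂)/n + z²/(4n²) = 0.000214513 + 0.000001292 = 0.000215805.
Half-width = z·√(radicand)/denom = 2.576·0.014690/1.005857 = 0.03762.
So the interval runs from 0.5453 to 0.6205.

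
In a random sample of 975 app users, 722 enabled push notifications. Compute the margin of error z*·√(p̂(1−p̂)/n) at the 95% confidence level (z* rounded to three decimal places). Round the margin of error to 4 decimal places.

The sample proportion is 722/975 = 0.74051.
SE(p̂) = √(0.74051·0.25949/975) = 0.014039.
For 95% confidence, z* = 1.960.
Margin of error = z*·SE = 1.960 × 0.014039 = 0.0275.

ME = 0.0275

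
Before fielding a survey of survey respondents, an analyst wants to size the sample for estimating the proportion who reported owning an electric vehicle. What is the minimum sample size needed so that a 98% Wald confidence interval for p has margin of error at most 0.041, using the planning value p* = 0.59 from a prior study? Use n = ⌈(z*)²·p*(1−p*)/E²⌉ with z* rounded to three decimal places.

n = 779

The 98% critical value is z* = 2.326.
p*(1−p*) = 0.2419.
(z*)²·p*(1−p*)/E² = 5.410276·0.2419/0.001681 = 778.552.
Rounding up, n = 779.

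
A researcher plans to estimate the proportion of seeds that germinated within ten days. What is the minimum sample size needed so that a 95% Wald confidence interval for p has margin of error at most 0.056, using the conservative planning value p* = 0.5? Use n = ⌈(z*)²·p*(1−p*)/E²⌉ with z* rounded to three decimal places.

n = 307

z* = 1.960 at the 95% level.
p*(1−p*) = 0.2500.
Required n before rounding: 3.841600 × 0.2500 / 0.056² = 306.250.
Rounding up, n = 307.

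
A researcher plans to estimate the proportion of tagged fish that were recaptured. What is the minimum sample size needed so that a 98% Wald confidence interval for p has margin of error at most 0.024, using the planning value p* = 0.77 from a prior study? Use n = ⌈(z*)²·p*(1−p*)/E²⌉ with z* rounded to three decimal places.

n = 1664

For 98% confidence, z* = 2.326.
p*(1−p*) = 0.77·0.23 = 0.1771.
Required n before rounding: 5.410276 × 0.1771 / 0.024² = 1663.472.
Rounding up, n = 1664.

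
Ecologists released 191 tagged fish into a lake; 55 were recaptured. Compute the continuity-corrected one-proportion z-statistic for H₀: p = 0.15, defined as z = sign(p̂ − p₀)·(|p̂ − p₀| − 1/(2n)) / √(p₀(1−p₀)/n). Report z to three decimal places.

Sample proportion p̂ = 55/191 = 0.28796. p̂ − p₀ = 0.137958.
Continuity correction 1/(2n) = 1/382 = 0.002618.
Corrected numerator: |0.137958| − 0.002618 = 0.135340.
Null standard error: √(0.15·0.85/191) = √0.000667539 = 0.025837.
z = +0.135340/0.025837 = 5.238.

z = 5.238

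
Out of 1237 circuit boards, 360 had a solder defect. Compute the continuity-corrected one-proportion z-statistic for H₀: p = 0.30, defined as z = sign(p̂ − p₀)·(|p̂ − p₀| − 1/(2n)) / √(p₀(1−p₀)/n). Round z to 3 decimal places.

With x = 360 successes in n = 1237, p̂ = 0.29103. p̂ − p₀ = -0.008973.
1/(2n) = 0.000404.
Corrected numerator: |-0.008973| − 0.000404 = 0.008569.
Under H₀, SE = √(p₀(1−p₀)/n) = √(0.30·0.70/1237) = √0.000169766 = 0.013029.
z = −0.008569/0.013029 = -0.658.

z = -0.658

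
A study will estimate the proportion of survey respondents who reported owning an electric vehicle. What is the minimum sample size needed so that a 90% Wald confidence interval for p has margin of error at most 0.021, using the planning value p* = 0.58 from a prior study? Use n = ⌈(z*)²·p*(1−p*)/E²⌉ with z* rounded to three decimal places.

The 90% critical value is z* = 1.645.
p*(1−p*) = 0.58·0.42 = 0.2436.
Required n before rounding: 2.706025 × 0.2436 / 0.021² = 1494.757.
⌈1494.757⌉ = 1495.

n = 1495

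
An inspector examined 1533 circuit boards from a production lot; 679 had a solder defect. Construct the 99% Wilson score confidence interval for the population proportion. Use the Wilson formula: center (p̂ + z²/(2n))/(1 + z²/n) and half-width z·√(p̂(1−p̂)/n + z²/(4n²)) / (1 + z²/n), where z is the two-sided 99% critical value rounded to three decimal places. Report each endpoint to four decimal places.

Here p̂ = 679/1533 = 0.44292 and z = 2.576 (z² = 6.635776).
1 + z²/n = 1.004329.
Center = (0.44292 + 0.002164)/1.004329 = 0.44317.
Radicand: p̂(1−p̂)/n + z²/(4n²) = 0.000160954 + 0.000000706 = 0.000161660.
Half-width = z·√(radicand)/denom = 2.576·0.012715/1.004329 = 0.03261.
CI: 0.44317 ± 0.03261 = (0.4106, 0.4758).

(0.4106, 0.4758)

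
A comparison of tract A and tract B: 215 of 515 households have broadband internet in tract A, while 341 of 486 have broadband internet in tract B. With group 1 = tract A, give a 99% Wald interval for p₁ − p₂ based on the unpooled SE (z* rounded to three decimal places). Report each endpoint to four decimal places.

p̂₁ = 215/515 = 0.41748, p̂₂ = 341/486 = 0.70165; p̂₁ − p̂₂ = -0.28417.
SE = √(0.000472213 + 0.000430738) = √0.000902951 = 0.030049.
z* = 2.576 at the 99% level. Margin = 2.576·0.030049 = 0.07741.
CI: -0.28417 ± 0.07741 = (-0.3616, -0.2068).

(-0.3616, -0.2068)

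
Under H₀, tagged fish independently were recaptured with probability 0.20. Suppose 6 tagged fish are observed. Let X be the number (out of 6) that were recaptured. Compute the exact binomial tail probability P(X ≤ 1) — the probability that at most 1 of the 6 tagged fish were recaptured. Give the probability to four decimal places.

X is binomial with n = 6 and p = 0.20.
P(X ≤ 1) = C(6,0)·0.20^0·0.80^6 + C(6,1)·0.20^1·0.80^5.
= 0.262144 + 0.393216 = 0.6554.

P = 0.6554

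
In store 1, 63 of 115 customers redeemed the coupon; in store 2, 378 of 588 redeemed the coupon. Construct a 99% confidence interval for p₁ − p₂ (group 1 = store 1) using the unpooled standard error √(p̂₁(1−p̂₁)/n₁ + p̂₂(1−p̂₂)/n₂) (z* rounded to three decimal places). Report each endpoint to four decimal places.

p̂₁ = 63/115 = 0.54783, p̂₂ = 378/588 = 0.64286; p̂₁ − p̂₂ = -0.09503.
Unpooled SE = √(p̂₁(1−p̂₁)/n₁ + p̂₂(1−p̂₂)/n₂) = √(0.002154023 + 0.000390462) = 0.050443.
The 99% critical value is z* = 2.576. Margin of error = 0.12994.
So the interval runs from -0.2250 to 0.0349.

(-0.2250, 0.0349)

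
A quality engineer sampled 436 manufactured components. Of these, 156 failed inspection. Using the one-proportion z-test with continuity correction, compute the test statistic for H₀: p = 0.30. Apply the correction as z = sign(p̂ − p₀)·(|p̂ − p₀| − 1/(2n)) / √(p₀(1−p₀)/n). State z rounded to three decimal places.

With x = 156 successes in n = 436, p̂ = 0.35780. p̂ − p₀ = 0.057798.
1/(2n) = 0.001147.
Corrected numerator: |0.057798| − 0.001147 = 0.056651.
Null standard error: √(0.30·0.70/436) = √0.000481651 = 0.021947.
z = (+)0.056651/0.021947 = 2.581.

z = 2.581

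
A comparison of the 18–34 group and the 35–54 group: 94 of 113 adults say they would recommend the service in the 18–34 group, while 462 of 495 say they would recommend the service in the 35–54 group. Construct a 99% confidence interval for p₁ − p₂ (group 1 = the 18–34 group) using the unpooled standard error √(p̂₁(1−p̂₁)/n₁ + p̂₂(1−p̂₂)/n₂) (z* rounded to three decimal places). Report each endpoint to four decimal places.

(-0.1966, -0.0064)

p̂₁ = 0.83186, p̂₂ = 0.93333, so the observed difference is -0.10147.
SE = √(0.001237788 + 0.000125701) = √0.001363489 = 0.036925.
The 99% critical value is z* = 2.576. Margin of error = 0.09512.
Interval: -0.10147 ± 0.09512 → (-0.1966, -0.0064).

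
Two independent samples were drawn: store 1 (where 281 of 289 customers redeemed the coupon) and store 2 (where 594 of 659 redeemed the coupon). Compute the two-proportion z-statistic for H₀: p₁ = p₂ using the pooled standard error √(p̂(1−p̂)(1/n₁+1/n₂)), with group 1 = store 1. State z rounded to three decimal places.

p̂₁ = 281/289 = 0.97232, p̂₂ = 594/659 = 0.90137.
Pooling: p̂ = 875/948 = 0.92300.
Pooled SE = √[0.0710746·0.00497766] ≈ 0.018809.
z = (p̂₁ − p̂₂)/SE = (0.97232 − 0.90137)/0.018809 = 0.07095/0.018809 = 3.772.

z = 3.772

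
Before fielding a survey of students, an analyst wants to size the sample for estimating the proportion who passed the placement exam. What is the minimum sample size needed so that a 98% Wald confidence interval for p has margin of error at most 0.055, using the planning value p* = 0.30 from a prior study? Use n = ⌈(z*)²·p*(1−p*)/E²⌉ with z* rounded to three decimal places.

For 98% confidence, z* = 2.326.
p*(1−p*) = 0.30·0.70 = 0.2100.
(z*)²·p*(1−p*)/E² = 5.410276·0.2100/0.003025 = 375.589.
⌈375.589⌉ = 376.

n = 376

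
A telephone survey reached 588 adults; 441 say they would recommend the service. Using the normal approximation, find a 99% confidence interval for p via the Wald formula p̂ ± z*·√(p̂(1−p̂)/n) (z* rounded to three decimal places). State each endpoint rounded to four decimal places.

(0.7040, 0.7960)

The sample proportion is 441/588 = 0.75000.
SE(p̂) = √(0.75000·0.25000/588) = 0.017857.
The 99% critical value is z* = 2.576.
Margin of error: 2.576 × 0.017857 = 0.04600.
So the interval runs from 0.7040 to 0.7960.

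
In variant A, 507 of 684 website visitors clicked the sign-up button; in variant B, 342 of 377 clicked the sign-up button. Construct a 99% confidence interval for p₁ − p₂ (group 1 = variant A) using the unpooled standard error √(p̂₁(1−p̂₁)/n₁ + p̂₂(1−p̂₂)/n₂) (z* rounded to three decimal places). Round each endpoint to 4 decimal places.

p̂₁ = 0.74123, p̂₂ = 0.90716, so the observed difference is -0.16593.
SE = √(0.000280423 + 0.000223393) = √0.000503816 = 0.022446.
The 99% critical value is z* = 2.576. Margin = 2.576·0.022446 = 0.05782.
So the interval runs from -0.2238 to -0.1081.

(-0.2238, -0.1081)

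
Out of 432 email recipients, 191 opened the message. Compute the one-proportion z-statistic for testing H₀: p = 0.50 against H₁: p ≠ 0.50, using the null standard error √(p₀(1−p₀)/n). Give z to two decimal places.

p̂ = 191/432 = 0.44213.
SE₀ = √(0.50·0.50/432) = 0.024056.
z = (0.44213 − 0.50)/0.024056 = -0.05787/0.024056 = -2.41.

z = -2.41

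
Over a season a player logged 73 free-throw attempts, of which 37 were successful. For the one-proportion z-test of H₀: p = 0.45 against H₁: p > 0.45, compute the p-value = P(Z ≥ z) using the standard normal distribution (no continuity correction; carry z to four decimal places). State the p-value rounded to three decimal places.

The sample proportion is 37/73 = 0.50685.
Under H₀, SE = √(p₀(1−p₀)/n) = √(0.45·0.55/73) = √0.003390411 = 0.058227.
z = (p̂ − p₀)/SE = (37/73 − 0.45)/0.058227 ≈ 0.9763.
From the standard normal, P(Z ≥ z) = 0.164.

p-value = 0.164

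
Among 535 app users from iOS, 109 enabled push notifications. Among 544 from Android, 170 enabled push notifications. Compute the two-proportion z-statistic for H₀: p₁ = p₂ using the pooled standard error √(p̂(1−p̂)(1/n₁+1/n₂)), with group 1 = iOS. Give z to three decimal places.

Sample proportions: p̂₁ = 109/535 = 0.20374 and p̂₂ = 170/544 = 0.31250.
Pooled p̂ = (109+170)/(535+544) = 279/1079 = 0.25857.
SE = √[p̂(1−p̂)(1/n₁+1/n₂)] = √[0.25857·0.74143·(1/535+1/544)] ≈ 0.026660.
z = (p̂₁ − p̂₂)/SE = (0.20374 − 0.31250)/0.026660 = -0.10876/0.026660 = -4.080.

z = -4.080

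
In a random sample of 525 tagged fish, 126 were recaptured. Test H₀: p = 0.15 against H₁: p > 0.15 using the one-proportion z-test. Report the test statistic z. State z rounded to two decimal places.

z = 5.78

The sample proportion is 126/525 = 0.24000.
Null standard error: √(0.15·0.85/525) = √0.000242857 = 0.015584.
z = (p̂ − p₀)/SE = (0.24000 − 0.15)/0.015584 = 5.78.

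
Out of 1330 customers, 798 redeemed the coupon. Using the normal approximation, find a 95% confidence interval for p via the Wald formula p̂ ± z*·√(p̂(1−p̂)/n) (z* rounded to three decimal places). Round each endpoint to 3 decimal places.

Sample proportion p̂ = 798/1330 = 0.60000.
SE(p̂) = √(0.60000·0.40000/1330) = 0.013433.
For 95% confidence, z* = 1.960.
Margin of error: 1.960 × 0.013433 = 0.02633.
Interval: 0.60000 ± 0.02633 → (0.574, 0.626).

(0.574, 0.626)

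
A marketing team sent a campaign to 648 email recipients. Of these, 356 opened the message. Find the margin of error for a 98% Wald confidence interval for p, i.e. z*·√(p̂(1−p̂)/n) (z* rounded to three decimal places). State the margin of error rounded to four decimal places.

The sample proportion is 356/648 = 0.54938.
Standard error of p̂: √(0.247561/648) = √0.000382039 = 0.019546.
For 98% confidence, z* = 2.326.
So ME = 0.0455.

ME = 0.0455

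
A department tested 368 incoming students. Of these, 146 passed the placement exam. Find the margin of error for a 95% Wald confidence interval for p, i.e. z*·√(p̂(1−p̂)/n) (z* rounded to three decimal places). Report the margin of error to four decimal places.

Sample proportion p̂ = 146/368 = 0.39674.
SE(p̂) = √(0.39674·0.60326/368) = 0.025502.
The 95% critical value is z* = 1.960.
ME = 1.960·0.025502 = 0.0500.

ME = 0.0500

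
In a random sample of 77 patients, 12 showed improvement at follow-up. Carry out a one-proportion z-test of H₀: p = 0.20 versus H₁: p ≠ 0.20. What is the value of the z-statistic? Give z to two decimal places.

p̂ = 12/77 = 0.15584.
Under H₀, SE = √(p₀(1−p₀)/n) = √(0.20·0.80/77) = √0.002077922 = 0.045584.
z = (p̂ − p₀)/SE = (0.15584 − 0.20)/0.045584 = -0.97.

z = -0.97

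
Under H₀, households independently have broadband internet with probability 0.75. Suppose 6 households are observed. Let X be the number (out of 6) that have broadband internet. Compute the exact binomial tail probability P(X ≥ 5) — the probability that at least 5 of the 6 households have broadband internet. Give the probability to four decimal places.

P = 0.5339

X ~ Binomial(n=6, p=0.75).
P(X ≥ 5) = C(6,5)·0.75^5·0.25^1 + C(6,6)·0.75^6·0.25^0.
= 0.355957 + 0.177979 = 0.5339.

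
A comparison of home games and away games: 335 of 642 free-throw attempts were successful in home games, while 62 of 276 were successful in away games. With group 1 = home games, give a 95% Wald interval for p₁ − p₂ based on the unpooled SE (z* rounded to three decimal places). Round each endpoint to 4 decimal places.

p̂₁ = 0.52181, p̂₂ = 0.22464, so the observed difference is 0.29717.
Unpooled SE = √(p̂₁(1−p̂₁)/n₁ + p̂₂(1−p̂₂)/n₂) = √(0.000388667 + 0.000631071) = 0.031933.
z* = 1.960 at the 95% level. Margin of error = 0.06259.
So the interval runs from 0.2346 to 0.3598.

(0.2346, 0.3598)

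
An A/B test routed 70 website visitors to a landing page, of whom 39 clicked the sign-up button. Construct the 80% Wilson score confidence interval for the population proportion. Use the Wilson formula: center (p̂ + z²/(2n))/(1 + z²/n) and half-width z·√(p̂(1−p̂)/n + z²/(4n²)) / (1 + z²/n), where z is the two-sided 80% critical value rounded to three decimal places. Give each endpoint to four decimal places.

p̂ = 39/70 = 0.55714; z = 1.282, so z² = 1.643524.
1 + z²/n = 1.023479.
Center = (0.55714 + 0.011739)/1.023479 = 0.55583.
Radicand: p̂(1−p̂)/n + z²/(4n²) = 0.003524781 + 0.000083853 = 0.003608634.
Half-width = 1.282·√0.003608634/1.023479 = 0.07525.
CI: 0.55583 ± 0.07525 = (0.4806, 0.6311).

(0.4806, 0.6311)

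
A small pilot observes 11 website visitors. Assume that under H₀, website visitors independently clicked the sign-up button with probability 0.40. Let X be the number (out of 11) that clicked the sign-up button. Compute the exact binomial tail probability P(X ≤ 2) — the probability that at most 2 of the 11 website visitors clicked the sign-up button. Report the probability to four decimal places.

P = 0.1189

X is binomial with n = 11 and p = 0.40.
P(X ≤ 2) = C(11,0)·0.40^0·0.60^11 + C(11,1)·0.40^1·0.60^10 + C(11,2)·0.40^2·0.60^9.
= 0.003628 + 0.026605 + 0.088684 = 0.1189.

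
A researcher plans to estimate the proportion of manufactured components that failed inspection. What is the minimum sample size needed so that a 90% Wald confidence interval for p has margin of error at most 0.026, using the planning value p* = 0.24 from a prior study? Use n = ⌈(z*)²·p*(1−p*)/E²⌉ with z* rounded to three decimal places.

z* = 1.645 at the 90% level.
p*(1−p*) = 0.1824.
(z*)²·p*(1−p*)/E² = 2.706025·0.1824/0.000676 = 730.146.
Rounding up, n = 731.

n = 731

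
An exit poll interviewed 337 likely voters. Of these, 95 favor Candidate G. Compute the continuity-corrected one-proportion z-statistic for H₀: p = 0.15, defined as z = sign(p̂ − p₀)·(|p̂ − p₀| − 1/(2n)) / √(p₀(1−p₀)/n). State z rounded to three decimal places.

The sample proportion is 95/337 = 0.28190. p̂ − p₀ = 0.131899.
1/(2n) = 0.001484.
Corrected numerator: |0.131899| − 0.001484 = 0.130415.
SE₀ = √(0.15·0.85/337) = 0.019451.
z = +0.130415/0.019451 = 6.705.

z = 6.705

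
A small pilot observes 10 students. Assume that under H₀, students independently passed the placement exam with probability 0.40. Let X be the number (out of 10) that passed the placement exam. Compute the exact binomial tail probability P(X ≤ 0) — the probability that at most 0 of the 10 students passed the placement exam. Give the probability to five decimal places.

X ~ Binomial(n=10, p=0.40).
P(X ≤ 0) = C(10,0)·0.40^0·0.60^10.
= 0.006047 = 0.00605.

P = 0.00605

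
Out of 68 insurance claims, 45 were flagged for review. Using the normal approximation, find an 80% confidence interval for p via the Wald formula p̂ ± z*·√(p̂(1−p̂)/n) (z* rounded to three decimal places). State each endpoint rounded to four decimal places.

(0.5882, 0.7353)

Sample proportion p̂ = 45/68 = 0.66176.
SE = √(p̂(1−p̂)/n) = √(0.223832/68) = 0.057373.
z* = 1.282 at the 80% level.
Margin of error: 1.282 × 0.057373 = 0.07355.
Interval: 0.66176 ± 0.07355 → (0.5882, 0.7353).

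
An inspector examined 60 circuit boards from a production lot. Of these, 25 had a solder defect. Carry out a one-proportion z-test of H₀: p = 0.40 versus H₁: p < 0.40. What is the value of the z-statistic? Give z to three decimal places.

p̂ = 25/60 = 0.41667.
SE₀ = √(0.40·0.60/60) = 0.063246.
z = (p̂ − p₀)/SE = (0.41667 − 0.40)/0.063246 = 0.264.

z = 0.264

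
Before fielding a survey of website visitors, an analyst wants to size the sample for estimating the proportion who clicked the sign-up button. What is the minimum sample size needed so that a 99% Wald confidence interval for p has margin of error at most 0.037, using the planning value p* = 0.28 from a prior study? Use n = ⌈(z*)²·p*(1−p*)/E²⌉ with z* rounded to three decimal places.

The 99% critical value is z* = 2.576.
p*(1−p*) = 0.2016.
Required n before rounding: 6.635776 × 0.2016 / 0.037² = 977.190.
Rounding up, n = 978.

n = 978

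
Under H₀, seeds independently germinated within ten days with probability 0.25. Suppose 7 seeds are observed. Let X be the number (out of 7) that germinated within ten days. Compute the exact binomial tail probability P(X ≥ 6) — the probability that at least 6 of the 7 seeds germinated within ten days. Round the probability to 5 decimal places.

P = 0.00134

X is binomial with n = 7 and p = 0.25.
P(X ≥ 6) = C(7,6)·0.25^6·0.75^1 + C(7,7)·0.25^7·0.75^0.
= 0.001282 + 0.000061 = 0.00134.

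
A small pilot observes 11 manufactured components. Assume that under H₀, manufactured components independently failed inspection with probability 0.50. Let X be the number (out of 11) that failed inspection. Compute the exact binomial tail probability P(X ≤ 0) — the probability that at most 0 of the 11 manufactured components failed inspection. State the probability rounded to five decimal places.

X ~ Binomial(n=11, p=0.50).
P(X ≤ 0) = C(11,0)·0.50^0·0.50^11.
= 0.000488 = 0.00049.

P = 0.00049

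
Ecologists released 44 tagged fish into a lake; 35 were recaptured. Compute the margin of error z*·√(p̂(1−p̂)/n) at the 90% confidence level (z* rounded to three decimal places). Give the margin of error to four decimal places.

With x = 35 successes in n = 44, p̂ = 0.79545.
Standard error of p̂: √(0.162707/44) = √0.003697878 = 0.060810.
For 90% confidence, z* = 1.645.
So ME = 0.1000.

ME = 0.1000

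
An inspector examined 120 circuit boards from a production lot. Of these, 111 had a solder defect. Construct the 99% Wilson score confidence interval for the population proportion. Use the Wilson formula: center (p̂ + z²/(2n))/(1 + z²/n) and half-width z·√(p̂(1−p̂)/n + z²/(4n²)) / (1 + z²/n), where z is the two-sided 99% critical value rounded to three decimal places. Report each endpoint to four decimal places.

(0.8385, 0.9670)

p̂ = 111/120 = 0.92500; z = 2.576, so z² = 6.635776.
Denominator 1 + z²/n = 1 + 6.635776/120 = 1.055298.
Adjusted center: (0.92500 + z²/(2n))/1.055298 = 0.90273.
Radicand: p̂(1−p̂)/n + z²/(4n²) = 0.000578125 + 0.000115204 = 0.000693329.
Half-width = z·√(radicand)/denom = 2.576·0.026331/1.055298 = 0.06427.
So the interval runs from 0.8385 to 0.9670.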